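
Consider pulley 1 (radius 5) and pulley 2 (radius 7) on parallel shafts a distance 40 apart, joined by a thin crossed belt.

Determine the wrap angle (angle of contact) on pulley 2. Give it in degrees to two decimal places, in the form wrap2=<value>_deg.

wrap2=214.92_deg

crossed belt: β = asin((r1+r2)/C) = asin(12/40) = 17.4576°
wrap1 = wrap2 = π + 2β = 214.9152°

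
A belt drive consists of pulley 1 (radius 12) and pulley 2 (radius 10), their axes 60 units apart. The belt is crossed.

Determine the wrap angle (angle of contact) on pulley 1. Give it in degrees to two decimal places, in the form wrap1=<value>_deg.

wrap1=223.02_deg

crossed belt: β = asin((r1+r2)/C) = asin(22/60) = 21.5102°
wrap1 = wrap2 = π + 2β = 223.0204°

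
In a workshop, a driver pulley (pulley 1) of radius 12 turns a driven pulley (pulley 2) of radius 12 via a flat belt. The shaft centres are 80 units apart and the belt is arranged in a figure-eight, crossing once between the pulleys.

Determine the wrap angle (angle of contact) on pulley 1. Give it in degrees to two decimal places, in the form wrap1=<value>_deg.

crossed belt: β = asin((r1+r2)/C) = asin(24/80) = 17.4576°
wrap1 = wrap2 = π + 2β = 214.9152°

wrap1=214.92_deg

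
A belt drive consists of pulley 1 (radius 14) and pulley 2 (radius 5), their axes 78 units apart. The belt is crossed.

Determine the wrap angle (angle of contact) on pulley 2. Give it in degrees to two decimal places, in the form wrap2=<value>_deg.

crossed belt: β = asin((r1+r2)/C) = asin(19/78) = 14.0985°
wrap1 = wrap2 = π + 2β = 208.1970°

wrap2=208.20_deg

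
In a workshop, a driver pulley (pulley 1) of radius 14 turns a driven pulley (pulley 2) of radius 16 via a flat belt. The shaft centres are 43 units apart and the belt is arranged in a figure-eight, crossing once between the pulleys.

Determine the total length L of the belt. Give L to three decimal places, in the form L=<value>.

L=202.188

crossed belt: β = asin((r1+r2)/C) = asin(30/43) = 44.2407°
wrap1 = wrap2 = π + 2β = 268.4814°
tangent length = C·cosβ = 30.8058
L = (r1+r2)·wrap + 2·C·cosβ = 30·4.6859 + 2·30.8058 = 202.1882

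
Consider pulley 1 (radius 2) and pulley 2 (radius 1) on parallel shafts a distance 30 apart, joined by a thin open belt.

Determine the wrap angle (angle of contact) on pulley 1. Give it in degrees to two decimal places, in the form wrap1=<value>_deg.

open belt: β = asin((r2−r1)/C) = asin(-1/30) = -1.9102°
wrap1 = π − 2β = 183.8204°
wrap2 = π + 2β = 176.1796°

wrap1=183.82_deg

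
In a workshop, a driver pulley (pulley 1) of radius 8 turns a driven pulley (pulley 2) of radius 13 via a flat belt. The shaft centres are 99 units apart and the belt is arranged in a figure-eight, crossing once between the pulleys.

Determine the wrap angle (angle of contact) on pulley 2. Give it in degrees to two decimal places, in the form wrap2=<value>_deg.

crossed belt: β = asin((r1+r2)/C) = asin(21/99) = 12.2467°
wrap1 = wrap2 = π + 2β = 204.4934°

wrap2=204.49_deg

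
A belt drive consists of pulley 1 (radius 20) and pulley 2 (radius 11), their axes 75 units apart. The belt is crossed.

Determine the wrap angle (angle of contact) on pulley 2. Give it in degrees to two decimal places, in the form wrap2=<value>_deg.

wrap2=228.83_deg

crossed belt: β = asin((r1+r2)/C) = asin(31/75) = 24.4144°
wrap1 = wrap2 = π + 2β = 228.8288°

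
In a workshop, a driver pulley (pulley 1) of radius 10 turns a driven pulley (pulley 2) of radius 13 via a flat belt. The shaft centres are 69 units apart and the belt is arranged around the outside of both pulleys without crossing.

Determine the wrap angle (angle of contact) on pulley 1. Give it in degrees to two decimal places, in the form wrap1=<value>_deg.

wrap1=175.02_deg

open belt: β = asin((r2−r1)/C) = asin(3/69) = 2.4919°
wrap1 = π − 2β = 175.0162°
wrap2 = π + 2β = 184.9838°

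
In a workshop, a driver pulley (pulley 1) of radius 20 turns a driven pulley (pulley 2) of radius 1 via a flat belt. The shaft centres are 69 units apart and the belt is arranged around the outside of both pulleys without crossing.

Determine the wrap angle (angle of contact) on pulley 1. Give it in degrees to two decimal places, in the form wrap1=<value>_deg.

open belt: β = asin((r2−r1)/C) = asin(-19/69) = -15.9836°
wrap1 = π − 2β = 211.9672°
wrap2 = π + 2β = 148.0328°

wrap1=211.97_deg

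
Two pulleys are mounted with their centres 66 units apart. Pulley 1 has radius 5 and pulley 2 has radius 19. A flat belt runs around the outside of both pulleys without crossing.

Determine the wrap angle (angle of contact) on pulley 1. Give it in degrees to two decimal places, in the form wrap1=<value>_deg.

wrap1=155.51_deg

open belt: β = asin((r2−r1)/C) = asin(14/66) = 12.2467°
wrap1 = π − 2β = 155.5066°
wrap2 = π + 2β = 204.4934°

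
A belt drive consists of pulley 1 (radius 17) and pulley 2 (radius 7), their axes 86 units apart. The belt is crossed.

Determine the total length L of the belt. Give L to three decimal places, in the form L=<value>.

L=254.140

crossed belt: β = asin((r1+r2)/C) = asin(24/86) = 16.2047°
wrap1 = wrap2 = π + 2β = 212.4094°
tangent length = C·cosβ = 82.5833
L = (r1+r2)·wrap + 2·C·cosβ = 24·3.7072 + 2·82.5833 = 254.1404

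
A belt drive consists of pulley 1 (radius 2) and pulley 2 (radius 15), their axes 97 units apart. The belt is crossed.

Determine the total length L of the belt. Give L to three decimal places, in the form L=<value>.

crossed belt: β = asin((r1+r2)/C) = asin(17/97) = 10.0937°
wrap1 = wrap2 = π + 2β = 200.1873°
tangent length = C·cosβ = 95.4987
L = (r1+r2)·wrap + 2·C·cosβ = 17·3.4939 + 2·95.4987 = 250.3942

L=250.394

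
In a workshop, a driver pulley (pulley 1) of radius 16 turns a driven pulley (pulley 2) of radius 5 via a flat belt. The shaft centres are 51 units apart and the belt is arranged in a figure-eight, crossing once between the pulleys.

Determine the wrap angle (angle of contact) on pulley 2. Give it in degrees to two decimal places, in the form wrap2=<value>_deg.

wrap2=228.63_deg

crossed belt: β = asin((r1+r2)/C) = asin(21/51) = 24.3157°
wrap1 = wrap2 = π + 2β = 228.6315°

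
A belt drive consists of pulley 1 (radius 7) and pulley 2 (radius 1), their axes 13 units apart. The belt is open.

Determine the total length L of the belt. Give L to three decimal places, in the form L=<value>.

open belt: β = asin((r2−r1)/C) = asin(-6/13) = -27.4864°
wrap1 = π − 2β = 234.9729°
wrap2 = π + 2β = 125.0271°
tangent length = C·cosβ = 11.5326
L = r1·wrap1 + r2·wrap2 + 2·C·cosβ = 7·4.1010 + 1·2.1821 + 2·11.5326 = 53.9546

L=53.955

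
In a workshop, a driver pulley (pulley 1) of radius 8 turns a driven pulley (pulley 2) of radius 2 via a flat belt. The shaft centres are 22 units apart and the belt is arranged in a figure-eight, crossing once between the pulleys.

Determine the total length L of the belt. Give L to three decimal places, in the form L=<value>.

L=80.045

crossed belt: β = asin((r1+r2)/C) = asin(10/22) = 27.0357°
wrap1 = wrap2 = π + 2β = 234.0714°
tangent length = C·cosβ = 19.5959
L = (r1+r2)·wrap + 2·C·cosβ = 10·4.0853 + 2·19.5959 = 80.0450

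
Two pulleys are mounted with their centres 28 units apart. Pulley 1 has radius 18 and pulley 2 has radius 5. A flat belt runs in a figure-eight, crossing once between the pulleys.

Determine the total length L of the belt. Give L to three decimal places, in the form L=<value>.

L=148.534

crossed belt: β = asin((r1+r2)/C) = asin(23/28) = 55.2281°
wrap1 = wrap2 = π + 2β = 290.4561°
tangent length = C·cosβ = 15.9687
L = (r1+r2)·wrap + 2·C·cosβ = 23·5.0694 + 2·15.9687 = 148.5340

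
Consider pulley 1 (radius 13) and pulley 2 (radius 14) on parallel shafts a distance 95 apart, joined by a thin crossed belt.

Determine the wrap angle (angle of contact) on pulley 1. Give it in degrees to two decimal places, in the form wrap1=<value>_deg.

wrap1=213.02_deg

crossed belt: β = asin((r1+r2)/C) = asin(27/95) = 16.5117°
wrap1 = wrap2 = π + 2β = 213.0233°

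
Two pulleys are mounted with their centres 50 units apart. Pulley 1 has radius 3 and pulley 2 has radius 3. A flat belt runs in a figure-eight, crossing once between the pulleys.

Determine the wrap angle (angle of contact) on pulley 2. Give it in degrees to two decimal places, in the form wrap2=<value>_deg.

crossed belt: β = asin((r1+r2)/C) = asin(6/50) = 6.8921°
wrap1 = wrap2 = π + 2β = 193.7842°

wrap2=193.78_deg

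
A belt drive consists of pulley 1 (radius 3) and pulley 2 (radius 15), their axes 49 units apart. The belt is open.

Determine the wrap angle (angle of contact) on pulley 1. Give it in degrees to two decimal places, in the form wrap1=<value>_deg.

wrap1=151.65_deg

open belt: β = asin((r2−r1)/C) = asin(12/49) = 14.1758°
wrap1 = π − 2β = 151.6484°
wrap2 = π + 2β = 208.3516°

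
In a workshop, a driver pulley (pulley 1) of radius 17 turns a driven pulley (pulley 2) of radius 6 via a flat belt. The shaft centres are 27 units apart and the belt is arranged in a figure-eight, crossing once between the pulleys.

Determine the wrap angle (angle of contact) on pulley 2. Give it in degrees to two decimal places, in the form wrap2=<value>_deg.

wrap2=296.83_deg

crossed belt: β = asin((r1+r2)/C) = asin(23/27) = 58.4137°
wrap1 = wrap2 = π + 2β = 296.8273°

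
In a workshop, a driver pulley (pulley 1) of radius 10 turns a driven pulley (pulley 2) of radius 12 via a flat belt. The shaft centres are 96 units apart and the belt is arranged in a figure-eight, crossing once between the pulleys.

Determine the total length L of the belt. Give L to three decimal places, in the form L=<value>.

crossed belt: β = asin((r1+r2)/C) = asin(22/96) = 13.2480°
wrap1 = wrap2 = π + 2β = 206.4960°
tangent length = C·cosβ = 93.4452
L = (r1+r2)·wrap + 2·C·cosβ = 22·3.6040 + 2·93.4452 = 266.1791

L=266.179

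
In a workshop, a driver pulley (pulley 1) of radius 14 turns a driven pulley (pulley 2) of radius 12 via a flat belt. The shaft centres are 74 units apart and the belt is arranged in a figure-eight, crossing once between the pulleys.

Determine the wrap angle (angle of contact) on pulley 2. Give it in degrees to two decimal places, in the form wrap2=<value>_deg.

wrap2=221.14_deg

crossed belt: β = asin((r1+r2)/C) = asin(26/74) = 20.5700°
wrap1 = wrap2 = π + 2β = 221.1400°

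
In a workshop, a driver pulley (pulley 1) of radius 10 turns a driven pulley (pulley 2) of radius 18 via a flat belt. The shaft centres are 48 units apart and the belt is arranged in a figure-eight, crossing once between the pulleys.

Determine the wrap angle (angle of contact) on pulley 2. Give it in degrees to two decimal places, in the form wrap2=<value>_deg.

wrap2=251.37_deg

crossed belt: β = asin((r1+r2)/C) = asin(28/48) = 35.6853°
wrap1 = wrap2 = π + 2β = 251.3707°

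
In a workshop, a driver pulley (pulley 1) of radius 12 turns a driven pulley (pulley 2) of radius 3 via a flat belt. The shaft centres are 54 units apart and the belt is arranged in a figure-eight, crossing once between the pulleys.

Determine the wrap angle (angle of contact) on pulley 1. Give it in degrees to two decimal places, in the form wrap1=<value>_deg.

wrap1=212.26_deg

crossed belt: β = asin((r1+r2)/C) = asin(15/54) = 16.1276°
wrap1 = wrap2 = π + 2β = 212.2552°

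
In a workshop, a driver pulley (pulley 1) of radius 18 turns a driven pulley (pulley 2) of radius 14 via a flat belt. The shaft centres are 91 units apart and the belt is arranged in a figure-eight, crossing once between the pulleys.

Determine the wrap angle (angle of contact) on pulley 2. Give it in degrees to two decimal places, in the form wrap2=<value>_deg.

wrap2=221.18_deg

crossed belt: β = asin((r1+r2)/C) = asin(32/91) = 20.5882°
wrap1 = wrap2 = π + 2β = 221.1763°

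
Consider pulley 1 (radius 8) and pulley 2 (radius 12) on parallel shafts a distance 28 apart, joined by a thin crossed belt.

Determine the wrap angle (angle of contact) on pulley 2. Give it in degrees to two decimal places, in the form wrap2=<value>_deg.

crossed belt: β = asin((r1+r2)/C) = asin(20/28) = 45.5847°
wrap1 = wrap2 = π + 2β = 271.1694°

wrap2=271.17_deg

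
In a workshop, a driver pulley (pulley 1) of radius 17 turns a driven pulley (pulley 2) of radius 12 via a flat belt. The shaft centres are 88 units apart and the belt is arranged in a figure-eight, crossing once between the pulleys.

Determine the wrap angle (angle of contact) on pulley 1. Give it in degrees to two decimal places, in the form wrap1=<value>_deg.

crossed belt: β = asin((r1+r2)/C) = asin(29/88) = 19.2412°
wrap1 = wrap2 = π + 2β = 218.4824°

wrap1=218.48_deg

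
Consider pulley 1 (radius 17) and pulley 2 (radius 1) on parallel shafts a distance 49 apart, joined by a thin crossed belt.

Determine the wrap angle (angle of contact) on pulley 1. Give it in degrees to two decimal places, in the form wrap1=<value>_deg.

wrap1=223.10_deg

crossed belt: β = asin((r1+r2)/C) = asin(18/49) = 21.5521°
wrap1 = wrap2 = π + 2β = 223.1042°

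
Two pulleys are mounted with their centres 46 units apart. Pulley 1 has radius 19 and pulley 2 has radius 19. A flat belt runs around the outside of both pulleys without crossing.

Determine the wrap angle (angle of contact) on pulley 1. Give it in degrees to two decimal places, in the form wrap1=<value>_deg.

wrap1=180.00_deg

open belt: β = asin((r2−r1)/C) = asin(0/46) = 0.0000°
wrap1 = π − 2β = 180.0000°
wrap2 = π + 2β = 180.0000°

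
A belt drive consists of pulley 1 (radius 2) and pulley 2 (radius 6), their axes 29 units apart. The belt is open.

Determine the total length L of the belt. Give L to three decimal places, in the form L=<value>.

L=83.685

open belt: β = asin((r2−r1)/C) = asin(4/29) = 7.9281°
wrap1 = π − 2β = 164.1437°
wrap2 = π + 2β = 195.8563°
tangent length = C·cosβ = 28.7228
L = r1·wrap1 + r2·wrap2 + 2·C·cosβ = 2·2.8648 + 6·3.4183 + 2·28.7228 = 83.6853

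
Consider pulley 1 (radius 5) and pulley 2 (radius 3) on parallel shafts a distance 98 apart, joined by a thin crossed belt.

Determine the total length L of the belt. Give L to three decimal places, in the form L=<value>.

L=221.786

crossed belt: β = asin((r1+r2)/C) = asin(8/98) = 4.6824°
wrap1 = wrap2 = π + 2β = 189.3648°
tangent length = C·cosβ = 97.6729
L = (r1+r2)·wrap + 2·C·cosβ = 8·3.3050 + 2·97.6729 = 221.7862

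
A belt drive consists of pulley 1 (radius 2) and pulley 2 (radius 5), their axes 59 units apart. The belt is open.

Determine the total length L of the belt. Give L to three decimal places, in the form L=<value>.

open belt: β = asin((r2−r1)/C) = asin(3/59) = 2.9146°
wrap1 = π − 2β = 174.1708°
wrap2 = π + 2β = 185.8292°
tangent length = C·cosβ = 58.9237
L = r1·wrap1 + r2·wrap2 + 2·C·cosβ = 2·3.0399 + 5·3.2433 + 2·58.9237 = 140.1437

L=140.144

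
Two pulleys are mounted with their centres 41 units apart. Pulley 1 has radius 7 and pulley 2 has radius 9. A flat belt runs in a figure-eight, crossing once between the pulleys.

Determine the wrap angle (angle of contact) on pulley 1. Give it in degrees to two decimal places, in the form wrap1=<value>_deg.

wrap1=225.94_deg

crossed belt: β = asin((r1+r2)/C) = asin(16/41) = 22.9697°
wrap1 = wrap2 = π + 2β = 225.9394°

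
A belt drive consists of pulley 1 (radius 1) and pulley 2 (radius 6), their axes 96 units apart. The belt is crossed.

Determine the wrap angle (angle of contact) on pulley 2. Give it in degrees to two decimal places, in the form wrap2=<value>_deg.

wrap2=188.36_deg

crossed belt: β = asin((r1+r2)/C) = asin(7/96) = 4.1815°
wrap1 = wrap2 = π + 2β = 188.3631°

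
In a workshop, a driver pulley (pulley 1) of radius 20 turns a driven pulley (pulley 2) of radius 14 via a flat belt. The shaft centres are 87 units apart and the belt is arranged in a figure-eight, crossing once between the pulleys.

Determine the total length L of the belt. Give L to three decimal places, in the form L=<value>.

L=294.279

crossed belt: β = asin((r1+r2)/C) = asin(34/87) = 23.0046°
wrap1 = wrap2 = π + 2β = 226.0091°
tangent length = C·cosβ = 80.0812
L = (r1+r2)·wrap + 2·C·cosβ = 34·3.9446 + 2·80.0812 = 294.2789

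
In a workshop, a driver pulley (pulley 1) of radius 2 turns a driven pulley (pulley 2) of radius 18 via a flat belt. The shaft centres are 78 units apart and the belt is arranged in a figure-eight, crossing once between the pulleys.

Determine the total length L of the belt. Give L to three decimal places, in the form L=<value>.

L=223.989

crossed belt: β = asin((r1+r2)/C) = asin(20/78) = 14.8572°
wrap1 = wrap2 = π + 2β = 209.7143°
tangent length = C·cosβ = 75.3923
L = (r1+r2)·wrap + 2·C·cosβ = 20·3.6602 + 2·75.3923 = 223.9887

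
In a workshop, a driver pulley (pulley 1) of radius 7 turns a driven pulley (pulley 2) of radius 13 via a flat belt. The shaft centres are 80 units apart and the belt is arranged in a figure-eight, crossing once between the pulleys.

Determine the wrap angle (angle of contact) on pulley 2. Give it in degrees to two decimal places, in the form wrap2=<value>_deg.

wrap2=208.96_deg

crossed belt: β = asin((r1+r2)/C) = asin(20/80) = 14.4775°
wrap1 = wrap2 = π + 2β = 208.9550°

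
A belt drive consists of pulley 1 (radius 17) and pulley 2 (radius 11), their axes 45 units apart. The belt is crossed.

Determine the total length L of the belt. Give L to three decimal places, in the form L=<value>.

crossed belt: β = asin((r1+r2)/C) = asin(28/45) = 38.4786°
wrap1 = wrap2 = π + 2β = 256.9572°
tangent length = C·cosβ = 35.2278
L = (r1+r2)·wrap + 2·C·cosβ = 28·4.4847 + 2·35.2278 = 196.0286

L=196.029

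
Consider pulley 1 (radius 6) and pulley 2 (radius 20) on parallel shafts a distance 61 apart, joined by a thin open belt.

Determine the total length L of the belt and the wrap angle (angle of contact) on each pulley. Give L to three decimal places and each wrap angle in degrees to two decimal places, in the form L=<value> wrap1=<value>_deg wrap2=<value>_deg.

open belt: β = asin((r2−r1)/C) = asin(14/61) = 13.2681°
wrap1 = π − 2β = 153.4638°
wrap2 = π + 2β = 206.5362°
tangent length = C·cosβ = 59.3717
L = r1·wrap1 + r2·wrap2 + 2·C·cosβ = 6·2.6784 + 20·3.6047 + 2·59.3717 = 206.9089

L=206.909 wrap1=153.46_deg wrap2=206.54_deg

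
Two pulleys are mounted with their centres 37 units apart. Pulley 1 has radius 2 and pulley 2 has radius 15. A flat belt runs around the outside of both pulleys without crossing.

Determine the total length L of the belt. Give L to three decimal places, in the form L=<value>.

open belt: β = asin((r2−r1)/C) = asin(13/37) = 20.5700°
wrap1 = π − 2β = 138.8600°
wrap2 = π + 2β = 221.1400°
tangent length = C·cosβ = 34.6410
L = r1·wrap1 + r2·wrap2 + 2·C·cosβ = 2·2.4236 + 15·3.8596 + 2·34.6410 = 132.0235

L=132.023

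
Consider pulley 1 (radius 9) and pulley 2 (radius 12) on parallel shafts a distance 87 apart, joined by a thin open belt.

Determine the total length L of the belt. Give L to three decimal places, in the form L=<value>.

L=240.077

open belt: β = asin((r2−r1)/C) = asin(3/87) = 1.9761°
wrap1 = π − 2β = 176.0478°
wrap2 = π + 2β = 183.9522°
tangent length = C·cosβ = 86.9483
L = r1·wrap1 + r2·wrap2 + 2·C·cosβ = 9·3.0726 + 12·3.2106 + 2·86.9483 = 240.0769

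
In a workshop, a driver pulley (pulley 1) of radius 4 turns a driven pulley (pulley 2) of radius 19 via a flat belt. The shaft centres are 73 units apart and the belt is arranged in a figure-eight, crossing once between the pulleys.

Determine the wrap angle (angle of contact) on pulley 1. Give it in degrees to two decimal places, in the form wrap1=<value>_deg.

crossed belt: β = asin((r1+r2)/C) = asin(23/73) = 18.3649°
wrap1 = wrap2 = π + 2β = 216.7299°

wrap1=216.73_deg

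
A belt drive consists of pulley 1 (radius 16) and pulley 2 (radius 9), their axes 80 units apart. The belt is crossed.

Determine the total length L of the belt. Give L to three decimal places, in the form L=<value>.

crossed belt: β = asin((r1+r2)/C) = asin(25/80) = 18.2100°
wrap1 = wrap2 = π + 2β = 216.4199°
tangent length = C·cosβ = 75.9934
L = (r1+r2)·wrap + 2·C·cosβ = 25·3.7772 + 2·75.9934 = 246.4178

L=246.418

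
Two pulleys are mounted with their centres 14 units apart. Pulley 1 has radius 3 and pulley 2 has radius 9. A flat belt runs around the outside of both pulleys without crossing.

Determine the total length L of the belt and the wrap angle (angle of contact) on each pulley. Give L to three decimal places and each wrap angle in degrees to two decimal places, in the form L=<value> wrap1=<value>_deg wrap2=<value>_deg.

open belt: β = asin((r2−r1)/C) = asin(6/14) = 25.3769°
wrap1 = π − 2β = 129.2461°
wrap2 = π + 2β = 230.7539°
tangent length = C·cosβ = 12.6491
L = r1·wrap1 + r2·wrap2 + 2·C·cosβ = 3·2.2558 + 9·4.0274 + 2·12.6491 = 68.3123

L=68.312 wrap1=129.25_deg wrap2=230.75_deg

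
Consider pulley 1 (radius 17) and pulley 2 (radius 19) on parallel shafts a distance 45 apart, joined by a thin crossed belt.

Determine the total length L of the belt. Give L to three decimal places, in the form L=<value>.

crossed belt: β = asin((r1+r2)/C) = asin(36/45) = 53.1301°
wrap1 = wrap2 = π + 2β = 286.2602°
tangent length = C·cosβ = 27.0000
L = (r1+r2)·wrap + 2·C·cosβ = 36·4.9962 + 2·27.0000 = 233.8626

L=233.863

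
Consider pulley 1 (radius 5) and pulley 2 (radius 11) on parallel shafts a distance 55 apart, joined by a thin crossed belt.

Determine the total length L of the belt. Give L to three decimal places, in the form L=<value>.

L=164.954

crossed belt: β = asin((r1+r2)/C) = asin(16/55) = 16.9124°
wrap1 = wrap2 = π + 2β = 213.8248°
tangent length = C·cosβ = 52.6213
L = (r1+r2)·wrap + 2·C·cosβ = 16·3.7319 + 2·52.6213 = 164.9537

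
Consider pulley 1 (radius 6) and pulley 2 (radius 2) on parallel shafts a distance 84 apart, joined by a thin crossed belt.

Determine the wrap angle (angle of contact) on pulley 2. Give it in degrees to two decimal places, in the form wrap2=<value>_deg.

wrap2=190.93_deg

crossed belt: β = asin((r1+r2)/C) = asin(8/84) = 5.4650°
wrap1 = wrap2 = π + 2β = 190.9300°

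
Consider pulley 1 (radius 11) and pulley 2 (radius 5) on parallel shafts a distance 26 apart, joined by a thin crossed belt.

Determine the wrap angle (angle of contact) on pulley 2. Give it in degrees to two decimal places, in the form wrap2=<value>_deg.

crossed belt: β = asin((r1+r2)/C) = asin(16/26) = 37.9799°
wrap1 = wrap2 = π + 2β = 255.9597°

wrap2=255.96_deg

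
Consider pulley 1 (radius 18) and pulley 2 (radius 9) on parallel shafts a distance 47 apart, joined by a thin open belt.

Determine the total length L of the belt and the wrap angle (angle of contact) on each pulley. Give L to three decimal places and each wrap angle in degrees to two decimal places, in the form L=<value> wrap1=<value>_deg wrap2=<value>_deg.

open belt: β = asin((r2−r1)/C) = asin(-9/47) = -11.0397°
wrap1 = π − 2β = 202.0794°
wrap2 = π + 2β = 157.9206°
tangent length = C·cosβ = 46.1303
L = r1·wrap1 + r2·wrap2 + 2·C·cosβ = 18·3.5270 + 9·2.7562 + 2·46.1303 = 180.5517

L=180.552 wrap1=202.08_deg wrap2=157.92_deg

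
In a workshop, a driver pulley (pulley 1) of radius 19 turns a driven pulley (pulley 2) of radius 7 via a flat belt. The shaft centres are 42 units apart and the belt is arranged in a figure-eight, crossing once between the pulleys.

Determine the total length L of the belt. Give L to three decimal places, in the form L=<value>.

L=182.363

crossed belt: β = asin((r1+r2)/C) = asin(26/42) = 38.2466°
wrap1 = wrap2 = π + 2β = 256.4932°
tangent length = C·cosβ = 32.9848
L = (r1+r2)·wrap + 2·C·cosβ = 26·4.4767 + 2·32.9848 = 182.3626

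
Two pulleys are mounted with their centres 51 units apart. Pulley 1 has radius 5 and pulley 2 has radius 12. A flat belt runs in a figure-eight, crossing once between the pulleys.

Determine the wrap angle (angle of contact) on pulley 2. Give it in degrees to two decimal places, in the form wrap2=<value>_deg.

wrap2=218.94_deg

crossed belt: β = asin((r1+r2)/C) = asin(17/51) = 19.4712°
wrap1 = wrap2 = π + 2β = 218.9424°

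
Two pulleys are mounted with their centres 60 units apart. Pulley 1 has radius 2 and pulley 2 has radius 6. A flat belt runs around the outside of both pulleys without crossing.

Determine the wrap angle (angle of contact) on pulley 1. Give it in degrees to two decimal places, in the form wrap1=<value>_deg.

wrap1=172.35_deg

open belt: β = asin((r2−r1)/C) = asin(4/60) = 3.8226°
wrap1 = π − 2β = 172.3549°
wrap2 = π + 2β = 187.6451°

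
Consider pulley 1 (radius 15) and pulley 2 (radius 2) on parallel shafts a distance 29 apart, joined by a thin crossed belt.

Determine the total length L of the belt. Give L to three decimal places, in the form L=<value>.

L=121.693

crossed belt: β = asin((r1+r2)/C) = asin(17/29) = 35.8883°
wrap1 = wrap2 = π + 2β = 251.7766°
tangent length = C·cosβ = 23.4947
L = (r1+r2)·wrap + 2·C·cosβ = 17·4.3943 + 2·23.4947 = 121.6930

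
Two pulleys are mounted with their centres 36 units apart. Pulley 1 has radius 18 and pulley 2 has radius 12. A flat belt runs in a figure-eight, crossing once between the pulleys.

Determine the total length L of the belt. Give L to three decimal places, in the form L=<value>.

L=193.154

crossed belt: β = asin((r1+r2)/C) = asin(30/36) = 56.4427°
wrap1 = wrap2 = π + 2β = 292.8854°
tangent length = C·cosβ = 19.8997
L = (r1+r2)·wrap + 2·C·cosβ = 30·5.1118 + 2·19.8997 = 193.1539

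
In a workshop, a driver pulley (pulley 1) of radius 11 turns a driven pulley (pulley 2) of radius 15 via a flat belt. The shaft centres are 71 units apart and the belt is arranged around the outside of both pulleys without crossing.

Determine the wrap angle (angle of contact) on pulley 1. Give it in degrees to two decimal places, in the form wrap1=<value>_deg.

open belt: β = asin((r2−r1)/C) = asin(4/71) = 3.2296°
wrap1 = π − 2β = 173.5407°
wrap2 = π + 2β = 186.4593°

wrap1=173.54_deg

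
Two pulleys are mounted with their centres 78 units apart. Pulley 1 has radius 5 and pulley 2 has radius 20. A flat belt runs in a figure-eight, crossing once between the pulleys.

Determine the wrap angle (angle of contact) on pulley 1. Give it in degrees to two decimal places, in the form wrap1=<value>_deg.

wrap1=217.39_deg

crossed belt: β = asin((r1+r2)/C) = asin(25/78) = 18.6939°
wrap1 = wrap2 = π + 2β = 217.3879°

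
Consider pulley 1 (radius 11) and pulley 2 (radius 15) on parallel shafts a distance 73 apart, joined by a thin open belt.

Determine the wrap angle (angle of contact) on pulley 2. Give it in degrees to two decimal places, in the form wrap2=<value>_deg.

open belt: β = asin((r2−r1)/C) = asin(4/73) = 3.1411°
wrap1 = π − 2β = 173.7179°
wrap2 = π + 2β = 186.2821°

wrap2=186.28_deg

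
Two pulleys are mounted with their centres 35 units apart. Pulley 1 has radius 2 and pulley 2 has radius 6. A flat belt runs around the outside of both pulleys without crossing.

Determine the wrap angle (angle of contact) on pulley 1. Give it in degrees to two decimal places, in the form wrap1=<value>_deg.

open belt: β = asin((r2−r1)/C) = asin(4/35) = 6.5624°
wrap1 = π − 2β = 166.8751°
wrap2 = π + 2β = 193.1249°

wrap1=166.88_deg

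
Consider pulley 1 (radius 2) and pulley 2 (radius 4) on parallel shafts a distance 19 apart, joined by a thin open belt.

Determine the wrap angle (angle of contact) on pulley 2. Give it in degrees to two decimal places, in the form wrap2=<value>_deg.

wrap2=192.08_deg

open belt: β = asin((r2−r1)/C) = asin(2/19) = 6.0423°
wrap1 = π − 2β = 167.9153°
wrap2 = π + 2β = 192.0847°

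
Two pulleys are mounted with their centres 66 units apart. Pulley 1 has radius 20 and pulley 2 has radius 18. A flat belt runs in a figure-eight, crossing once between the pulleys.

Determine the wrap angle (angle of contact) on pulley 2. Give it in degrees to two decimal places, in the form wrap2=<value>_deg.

wrap2=250.31_deg

crossed belt: β = asin((r1+r2)/C) = asin(38/66) = 35.1527°
wrap1 = wrap2 = π + 2β = 250.3054°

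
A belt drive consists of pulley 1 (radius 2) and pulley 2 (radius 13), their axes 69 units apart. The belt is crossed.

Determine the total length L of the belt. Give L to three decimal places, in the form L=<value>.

crossed belt: β = asin((r1+r2)/C) = asin(15/69) = 12.5559°
wrap1 = wrap2 = π + 2β = 205.1117°
tangent length = C·cosβ = 67.3498
L = (r1+r2)·wrap + 2·C·cosβ = 15·3.5799 + 2·67.3498 = 188.3978

L=188.398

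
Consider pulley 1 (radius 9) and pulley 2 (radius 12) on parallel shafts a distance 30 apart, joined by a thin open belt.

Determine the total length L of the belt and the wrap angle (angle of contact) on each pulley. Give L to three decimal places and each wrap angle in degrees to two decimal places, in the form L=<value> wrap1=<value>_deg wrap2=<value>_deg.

L=126.274 wrap1=168.52_deg wrap2=191.48_deg

open belt: β = asin((r2−r1)/C) = asin(3/30) = 5.7392°
wrap1 = π − 2β = 168.5217°
wrap2 = π + 2β = 191.4783°
tangent length = C·cosβ = 29.8496
L = r1·wrap1 + r2·wrap2 + 2·C·cosβ = 9·2.9413 + 12·3.3419 + 2·29.8496 = 126.2737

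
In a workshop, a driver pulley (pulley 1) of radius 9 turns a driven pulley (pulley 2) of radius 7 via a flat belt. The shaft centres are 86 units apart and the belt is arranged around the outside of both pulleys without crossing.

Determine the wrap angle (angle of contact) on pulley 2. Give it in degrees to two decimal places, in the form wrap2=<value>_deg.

wrap2=177.33_deg

open belt: β = asin((r2−r1)/C) = asin(-2/86) = -1.3326°
wrap1 = π − 2β = 182.6652°
wrap2 = π + 2β = 177.3348°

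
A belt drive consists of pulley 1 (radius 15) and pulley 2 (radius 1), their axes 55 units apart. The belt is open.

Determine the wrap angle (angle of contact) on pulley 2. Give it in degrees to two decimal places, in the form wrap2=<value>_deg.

open belt: β = asin((r2−r1)/C) = asin(-14/55) = -14.7467°
wrap1 = π − 2β = 209.4933°
wrap2 = π + 2β = 150.5067°

wrap2=150.51_deg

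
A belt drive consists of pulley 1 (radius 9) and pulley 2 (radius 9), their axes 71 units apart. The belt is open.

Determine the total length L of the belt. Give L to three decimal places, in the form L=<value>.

open belt: β = asin((r2−r1)/C) = asin(0/71) = 0.0000°
wrap1 = π − 2β = 180.0000°
wrap2 = π + 2β = 180.0000°
tangent length = C·cosβ = 71.0000
L = r1·wrap1 + r2·wrap2 + 2·C·cosβ = 9·3.1416 + 9·3.1416 + 2·71.0000 = 198.5487

L=198.549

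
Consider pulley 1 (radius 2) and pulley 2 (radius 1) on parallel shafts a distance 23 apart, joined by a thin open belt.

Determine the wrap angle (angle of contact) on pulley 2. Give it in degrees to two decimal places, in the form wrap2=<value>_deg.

open belt: β = asin((r2−r1)/C) = asin(-1/23) = -2.4919°
wrap1 = π − 2β = 184.9838°
wrap2 = π + 2β = 175.0162°

wrap2=175.02_deg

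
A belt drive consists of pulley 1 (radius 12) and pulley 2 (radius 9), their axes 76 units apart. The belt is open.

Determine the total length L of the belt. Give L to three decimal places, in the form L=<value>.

open belt: β = asin((r2−r1)/C) = asin(-3/76) = -2.2623°
wrap1 = π − 2β = 184.5245°
wrap2 = π + 2β = 175.4755°
tangent length = C·cosβ = 75.9408
L = r1·wrap1 + r2·wrap2 + 2·C·cosβ = 12·3.2206 + 9·3.0626 + 2·75.9408 = 218.0919

L=218.092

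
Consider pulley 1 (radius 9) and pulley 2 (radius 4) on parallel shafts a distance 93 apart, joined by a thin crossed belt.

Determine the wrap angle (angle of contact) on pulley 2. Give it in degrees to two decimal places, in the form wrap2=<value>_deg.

wrap2=196.07_deg

crossed belt: β = asin((r1+r2)/C) = asin(13/93) = 8.0354°
wrap1 = wrap2 = π + 2β = 196.0708°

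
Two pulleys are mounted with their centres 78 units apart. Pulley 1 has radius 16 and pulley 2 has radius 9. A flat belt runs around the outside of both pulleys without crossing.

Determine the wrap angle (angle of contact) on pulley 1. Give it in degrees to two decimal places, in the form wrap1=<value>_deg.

open belt: β = asin((r2−r1)/C) = asin(-7/78) = -5.1489°
wrap1 = π − 2β = 190.2977°
wrap2 = π + 2β = 169.7023°

wrap1=190.30_deg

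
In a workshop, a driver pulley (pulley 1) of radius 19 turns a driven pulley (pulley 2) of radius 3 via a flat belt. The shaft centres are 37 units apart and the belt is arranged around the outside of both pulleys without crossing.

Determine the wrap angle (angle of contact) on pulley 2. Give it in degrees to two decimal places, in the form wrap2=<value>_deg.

wrap2=128.76_deg

open belt: β = asin((r2−r1)/C) = asin(-16/37) = -25.6220°
wrap1 = π − 2β = 231.2441°
wrap2 = π + 2β = 128.7559°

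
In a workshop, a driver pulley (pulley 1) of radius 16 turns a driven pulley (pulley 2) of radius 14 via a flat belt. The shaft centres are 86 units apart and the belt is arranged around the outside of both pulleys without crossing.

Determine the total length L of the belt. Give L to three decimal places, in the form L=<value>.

open belt: β = asin((r2−r1)/C) = asin(-2/86) = -1.3326°
wrap1 = π − 2β = 182.6652°
wrap2 = π + 2β = 177.3348°
tangent length = C·cosβ = 85.9767
L = r1·wrap1 + r2·wrap2 + 2·C·cosβ = 16·3.1881 + 14·3.0951 + 2·85.9767 = 266.2943

L=266.294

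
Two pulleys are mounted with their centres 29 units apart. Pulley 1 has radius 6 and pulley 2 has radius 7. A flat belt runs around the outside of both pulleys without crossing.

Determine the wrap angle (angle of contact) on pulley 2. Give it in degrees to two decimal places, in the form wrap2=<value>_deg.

wrap2=183.95_deg

open belt: β = asin((r2−r1)/C) = asin(1/29) = 1.9761°
wrap1 = π − 2β = 176.0478°
wrap2 = π + 2β = 183.9522°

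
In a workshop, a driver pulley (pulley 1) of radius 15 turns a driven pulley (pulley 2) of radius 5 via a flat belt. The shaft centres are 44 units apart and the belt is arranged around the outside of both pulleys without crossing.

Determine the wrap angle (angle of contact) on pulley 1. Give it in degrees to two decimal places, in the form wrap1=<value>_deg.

wrap1=206.27_deg

open belt: β = asin((r2−r1)/C) = asin(-10/44) = -13.1366°
wrap1 = π − 2β = 206.2731°
wrap2 = π + 2β = 153.7269°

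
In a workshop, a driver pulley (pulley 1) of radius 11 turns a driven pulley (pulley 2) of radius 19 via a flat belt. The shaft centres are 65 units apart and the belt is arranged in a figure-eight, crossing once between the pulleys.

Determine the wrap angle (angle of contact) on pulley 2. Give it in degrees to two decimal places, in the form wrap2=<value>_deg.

wrap2=234.97_deg

crossed belt: β = asin((r1+r2)/C) = asin(30/65) = 27.4864°
wrap1 = wrap2 = π + 2β = 234.9729°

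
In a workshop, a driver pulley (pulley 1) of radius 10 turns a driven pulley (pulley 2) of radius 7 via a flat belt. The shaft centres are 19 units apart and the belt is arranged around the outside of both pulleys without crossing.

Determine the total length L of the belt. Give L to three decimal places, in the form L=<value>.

L=91.882

open belt: β = asin((r2−r1)/C) = asin(-3/19) = -9.0847°
wrap1 = π − 2β = 198.1694°
wrap2 = π + 2β = 161.8306°
tangent length = C·cosβ = 18.7617
L = r1·wrap1 + r2·wrap2 + 2·C·cosβ = 10·3.4587 + 7·2.8245 + 2·18.7617 = 91.8818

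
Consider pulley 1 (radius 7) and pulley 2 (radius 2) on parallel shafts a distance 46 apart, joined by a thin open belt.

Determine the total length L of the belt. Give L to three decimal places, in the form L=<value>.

L=120.818

open belt: β = asin((r2−r1)/C) = asin(-5/46) = -6.2401°
wrap1 = π − 2β = 192.4803°
wrap2 = π + 2β = 167.5197°
tangent length = C·cosβ = 45.7275
L = r1·wrap1 + r2·wrap2 + 2·C·cosβ = 7·3.3594 + 2·2.9238 + 2·45.7275 = 120.8183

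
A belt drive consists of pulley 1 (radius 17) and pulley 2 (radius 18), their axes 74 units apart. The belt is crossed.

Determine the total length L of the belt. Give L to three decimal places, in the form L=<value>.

crossed belt: β = asin((r1+r2)/C) = asin(35/74) = 28.2275°
wrap1 = wrap2 = π + 2β = 236.4549°
tangent length = C·cosβ = 65.1997
L = (r1+r2)·wrap + 2·C·cosβ = 35·4.1269 + 2·65.1997 = 274.8415

L=274.841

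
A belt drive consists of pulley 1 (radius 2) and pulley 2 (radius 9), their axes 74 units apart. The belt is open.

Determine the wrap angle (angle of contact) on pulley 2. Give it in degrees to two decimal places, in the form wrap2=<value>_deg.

open belt: β = asin((r2−r1)/C) = asin(7/74) = 5.4280°
wrap1 = π − 2β = 169.1440°
wrap2 = π + 2β = 190.8560°

wrap2=190.86_deg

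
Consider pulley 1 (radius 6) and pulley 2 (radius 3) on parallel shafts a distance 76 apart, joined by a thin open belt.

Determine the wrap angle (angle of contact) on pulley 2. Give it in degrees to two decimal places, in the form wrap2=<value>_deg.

wrap2=175.48_deg

open belt: β = asin((r2−r1)/C) = asin(-3/76) = -2.2623°
wrap1 = π − 2β = 184.5245°
wrap2 = π + 2β = 175.4755°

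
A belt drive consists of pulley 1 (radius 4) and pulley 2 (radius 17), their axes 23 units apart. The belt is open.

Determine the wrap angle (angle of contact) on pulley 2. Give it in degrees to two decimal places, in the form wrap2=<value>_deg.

open belt: β = asin((r2−r1)/C) = asin(13/23) = 34.4174°
wrap1 = π − 2β = 111.1652°
wrap2 = π + 2β = 248.8348°

wrap2=248.83_deg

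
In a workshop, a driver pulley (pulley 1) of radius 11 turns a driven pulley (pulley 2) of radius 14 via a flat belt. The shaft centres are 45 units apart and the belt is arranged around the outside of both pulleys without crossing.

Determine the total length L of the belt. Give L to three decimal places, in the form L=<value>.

open belt: β = asin((r2−r1)/C) = asin(3/45) = 3.8226°
wrap1 = π − 2β = 172.3549°
wrap2 = π + 2β = 187.6451°
tangent length = C·cosβ = 44.8999
L = r1·wrap1 + r2·wrap2 + 2·C·cosβ = 11·3.0082 + 14·3.2750 + 2·44.8999 = 168.7399

L=168.740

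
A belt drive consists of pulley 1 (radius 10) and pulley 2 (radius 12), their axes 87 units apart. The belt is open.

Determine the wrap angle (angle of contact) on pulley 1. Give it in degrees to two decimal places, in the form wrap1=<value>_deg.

open belt: β = asin((r2−r1)/C) = asin(2/87) = 1.3173°
wrap1 = π − 2β = 177.3655°
wrap2 = π + 2β = 182.6345°

wrap1=177.37_deg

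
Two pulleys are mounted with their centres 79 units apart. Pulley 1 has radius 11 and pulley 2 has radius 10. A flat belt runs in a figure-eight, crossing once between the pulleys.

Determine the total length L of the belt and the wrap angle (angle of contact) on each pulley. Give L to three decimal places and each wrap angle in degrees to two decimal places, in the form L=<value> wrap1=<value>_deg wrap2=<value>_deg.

crossed belt: β = asin((r1+r2)/C) = asin(21/79) = 15.4158°
wrap1 = wrap2 = π + 2β = 210.8317°
tangent length = C·cosβ = 76.1577
L = (r1+r2)·wrap + 2·C·cosβ = 21·3.6797 + 2·76.1577 = 229.5893

L=229.589 wrap1=210.83_deg wrap2=210.83_deg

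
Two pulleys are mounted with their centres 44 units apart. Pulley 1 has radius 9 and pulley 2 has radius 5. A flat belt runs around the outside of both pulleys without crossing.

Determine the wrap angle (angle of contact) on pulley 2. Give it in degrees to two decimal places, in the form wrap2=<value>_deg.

open belt: β = asin((r2−r1)/C) = asin(-4/44) = -5.2159°
wrap1 = π − 2β = 190.4318°
wrap2 = π + 2β = 169.5682°

wrap2=169.57_deg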